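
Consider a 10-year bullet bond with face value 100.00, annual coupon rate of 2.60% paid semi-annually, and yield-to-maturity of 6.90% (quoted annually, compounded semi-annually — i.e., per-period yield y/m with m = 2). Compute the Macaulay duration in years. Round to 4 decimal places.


Coupon per period c = face * coupon_rate / m = 1.300000
Periods per year m = 2; per-period yield y/m = 0.034500
Number of cashflows N = 20
Cashflows (t years, CF_t, discount factor 1/(1+y/m)^(m*t), PV):
  t = 0.5000: CF_t = 1.300000, DF = 0.966651, PV = 1.256646
  t = 1.0000: CF_t = 1.300000, DF = 0.934413, PV = 1.214737
  t = 1.5000: CF_t = 1.300000, DF = 0.903251, PV = 1.174226
  t = 2.0000: CF_t = 1.300000, DF = 0.873128, PV = 1.135067
  t = 2.5000: CF_t = 1.300000, DF = 0.844010, PV = 1.097213
  t = 3.0000: CF_t = 1.300000, DF = 0.815863, PV = 1.060621
  t = 3.5000: CF_t = 1.300000, DF = 0.788654, PV = 1.025250
  t = 4.0000: CF_t = 1.300000, DF = 0.762353, PV = 0.991059
  t = 4.5000: CF_t = 1.300000, DF = 0.736929, PV = 0.958007
  t = 5.0000: CF_t = 1.300000, DF = 0.712353, PV = 0.926058
  t = 5.5000: CF_t = 1.300000, DF = 0.688596, PV = 0.895175
  t = 6.0000: CF_t = 1.300000, DF = 0.665632, PV = 0.865321
  t = 6.5000: CF_t = 1.300000, DF = 0.643433, PV = 0.836463
  t = 7.0000: CF_t = 1.300000, DF = 0.621975, PV = 0.808568
  t = 7.5000: CF_t = 1.300000, DF = 0.601233, PV = 0.781602
  t = 8.0000: CF_t = 1.300000, DF = 0.581182, PV = 0.755536
  t = 8.5000: CF_t = 1.300000, DF = 0.561800, PV = 0.730340
  t = 9.0000: CF_t = 1.300000, DF = 0.543064, PV = 0.705983
  t = 9.5000: CF_t = 1.300000, DF = 0.524953, PV = 0.682439
  t = 10.0000: CF_t = 101.300000, DF = 0.507446, PV = 51.404311
Price P = sum_t PV_t = 69.304625
Macaulay numerator sum_t t * PV_t:
  t * PV_t at t = 0.5000: 0.628323
  t * PV_t at t = 1.0000: 1.214737
  t * PV_t at t = 1.5000: 1.761340
  t * PV_t at t = 2.0000: 2.270133
  t * PV_t at t = 2.5000: 2.743032
  t * PV_t at t = 3.0000: 3.181864
  t * PV_t at t = 3.5000: 3.588376
  t * PV_t at t = 4.0000: 3.964235
  t * PV_t at t = 4.5000: 4.311034
  t * PV_t at t = 5.0000: 4.630292
  t * PV_t at t = 5.5000: 4.923462
  t * PV_t at t = 6.0000: 5.191928
  t * PV_t at t = 6.5000: 5.437012
  t * PV_t at t = 7.0000: 5.659974
  t * PV_t at t = 7.5000: 5.862019
  t * PV_t at t = 8.0000: 6.044292
  t * PV_t at t = 8.5000: 6.207888
  t * PV_t at t = 9.0000: 6.353850
  t * PV_t at t = 9.5000: 6.483172
  t * PV_t at t = 10.0000: 514.043113
Macaulay duration D = (sum_t t * PV_t) / P = 594.500076 / 69.304625 = 8.578072

Answer: Macaulay duration = 8.5781 years


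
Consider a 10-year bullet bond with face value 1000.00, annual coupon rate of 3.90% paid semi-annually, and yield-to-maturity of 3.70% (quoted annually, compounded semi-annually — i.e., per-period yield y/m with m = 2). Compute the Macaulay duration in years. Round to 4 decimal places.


Answer: Macaulay duration = 8.3916 years

Derivation:
Coupon per period c = face * coupon_rate / m = 19.500000
Periods per year m = 2; per-period yield y/m = 0.018500
Number of cashflows N = 20
Cashflows (t years, CF_t, discount factor 1/(1+y/m)^(m*t), PV):
  t = 0.5000: CF_t = 19.500000, DF = 0.981836, PV = 19.145803
  t = 1.0000: CF_t = 19.500000, DF = 0.964002, PV = 18.798039
  t = 1.5000: CF_t = 19.500000, DF = 0.946492, PV = 18.456592
  t = 2.0000: CF_t = 19.500000, DF = 0.929300, PV = 18.121347
  t = 2.5000: CF_t = 19.500000, DF = 0.912420, PV = 17.792192
  t = 3.0000: CF_t = 19.500000, DF = 0.895847, PV = 17.469015
  t = 3.5000: CF_t = 19.500000, DF = 0.879575, PV = 17.151708
  t = 4.0000: CF_t = 19.500000, DF = 0.863598, PV = 16.840165
  t = 4.5000: CF_t = 19.500000, DF = 0.847912, PV = 16.534281
  t = 5.0000: CF_t = 19.500000, DF = 0.832510, PV = 16.233953
  t = 5.5000: CF_t = 19.500000, DF = 0.817389, PV = 15.939080
  t = 6.0000: CF_t = 19.500000, DF = 0.802542, PV = 15.649563
  t = 6.5000: CF_t = 19.500000, DF = 0.787964, PV = 15.365305
  t = 7.0000: CF_t = 19.500000, DF = 0.773652, PV = 15.086210
  t = 7.5000: CF_t = 19.500000, DF = 0.759599, PV = 14.812184
  t = 8.0000: CF_t = 19.500000, DF = 0.745802, PV = 14.543136
  t = 8.5000: CF_t = 19.500000, DF = 0.732255, PV = 14.278975
  t = 9.0000: CF_t = 19.500000, DF = 0.718954, PV = 14.019613
  t = 9.5000: CF_t = 19.500000, DF = 0.705895, PV = 13.764961
  t = 10.0000: CF_t = 1019.500000, DF = 0.693074, PV = 706.588498
Price P = sum_t PV_t = 1016.590618
Macaulay numerator sum_t t * PV_t:
  t * PV_t at t = 0.5000: 9.572901
  t * PV_t at t = 1.0000: 18.798039
  t * PV_t at t = 1.5000: 27.684888
  t * PV_t at t = 2.0000: 36.242694
  t * PV_t at t = 2.5000: 44.480479
  t * PV_t at t = 3.0000: 52.407044
  t * PV_t at t = 3.5000: 60.030978
  t * PV_t at t = 4.0000: 67.360660
  t * PV_t at t = 4.5000: 74.404264
  t * PV_t at t = 5.0000: 81.169764
  t * PV_t at t = 5.5000: 87.664939
  t * PV_t at t = 6.0000: 93.897377
  t * PV_t at t = 6.5000: 99.874481
  t * PV_t at t = 7.0000: 105.603469
  t * PV_t at t = 7.5000: 111.091383
  t * PV_t at t = 8.0000: 116.345091
  t * PV_t at t = 8.5000: 121.371291
  t * PV_t at t = 9.0000: 126.176513
  t * PV_t at t = 9.5000: 130.767127
  t * PV_t at t = 10.0000: 7065.884976
Macaulay duration D = (sum_t t * PV_t) / P = 8530.828360 / 1016.590618 = 8.391606


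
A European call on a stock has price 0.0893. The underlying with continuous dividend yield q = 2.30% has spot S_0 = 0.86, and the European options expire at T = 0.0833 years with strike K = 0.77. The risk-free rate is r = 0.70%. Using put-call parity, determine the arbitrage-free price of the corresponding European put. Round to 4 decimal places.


Answer: Put price = 0.0005

Derivation:
Put-call parity: C - P = S_0 * exp(-qT) - K * exp(-rT).
S_0 * exp(-qT) = 0.8600 * 0.99808593 = 0.85835390
K * exp(-rT) = 0.7700 * 0.99941707 = 0.76955114
P = C - S*exp(-qT) + K*exp(-rT)
P = 0.0893 - 0.85835390 + 0.76955114 = 0.0005


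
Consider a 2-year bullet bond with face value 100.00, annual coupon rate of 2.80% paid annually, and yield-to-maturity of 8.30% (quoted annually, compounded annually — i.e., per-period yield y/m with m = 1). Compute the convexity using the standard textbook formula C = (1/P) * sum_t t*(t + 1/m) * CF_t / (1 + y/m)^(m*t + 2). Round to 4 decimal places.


Answer: Convexity = 5.0179

Derivation:
Coupon per period c = face * coupon_rate / m = 2.800000
Periods per year m = 1; per-period yield y/m = 0.083000
Number of cashflows N = 2
Cashflows (t years, CF_t, discount factor 1/(1+y/m)^(m*t), PV):
  t = 1.0000: CF_t = 2.800000, DF = 0.923361, PV = 2.585411
  t = 2.0000: CF_t = 102.800000, DF = 0.852596, PV = 87.646828
Price P = sum_t PV_t = 90.232239
Convexity numerator sum_t t*(t + 1/m) * CF_t / (1+y/m)^(m*t + 2):
  t = 1.0000: term = 4.408620
  t = 2.0000: term = 448.363797
Convexity = (1/P) * sum = 452.772417 / 90.232239 = 5.017856


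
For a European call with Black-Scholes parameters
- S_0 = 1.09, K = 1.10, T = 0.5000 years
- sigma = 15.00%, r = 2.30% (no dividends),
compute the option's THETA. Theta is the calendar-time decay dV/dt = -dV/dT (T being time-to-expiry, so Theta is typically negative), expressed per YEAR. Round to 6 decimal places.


d1 = 0.0753541676; d2 = -0.0307118496
phi(d1) = 0.3978112396; exp(-qT) = 1.0000000000; exp(-rT) = 0.9885658722
Theta = -S*exp(-qT)*phi(d1)*sigma/(2*sqrt(T)) - r*K*exp(-rT)*N(d2) + q*S*exp(-qT)*N(d1)
N(d1) = 0.5300335378; N(d2) = 0.4877496705; sqrt(T) = 0.7071067812
Term 1 = -1.0900 * 1.0000000000 * 0.3978112396 * 0.1500 / (2 * 0.7071067812) = -0.0459917366
Term 2 = -0.0230 * 1.1000 * 0.9885658722 * 0.4877496705 = -0.0121989688
Term 3 = 0 (no dividend yield, q = 0)
Theta = -0.0459917366 + (-0.0121989688) + (0.0000000000) = -0.058191

Answer: Theta = -0.058191


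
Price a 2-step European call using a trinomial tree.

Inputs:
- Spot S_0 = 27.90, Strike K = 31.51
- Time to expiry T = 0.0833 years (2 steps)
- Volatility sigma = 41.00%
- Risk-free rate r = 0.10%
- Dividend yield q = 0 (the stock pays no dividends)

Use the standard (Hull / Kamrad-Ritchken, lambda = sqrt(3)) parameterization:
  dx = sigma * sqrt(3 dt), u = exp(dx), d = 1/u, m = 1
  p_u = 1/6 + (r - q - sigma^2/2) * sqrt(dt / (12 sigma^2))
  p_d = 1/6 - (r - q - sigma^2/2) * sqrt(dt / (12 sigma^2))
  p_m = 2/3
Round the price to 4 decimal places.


dt = T/N = 0.041650; dx = sigma*sqrt(3*dt) = 0.144928
u = exp(dx) = 1.155956; d = 1/u = 0.865085
p_u = 0.154733, p_m = 0.666667, p_d = 0.178600
Discount per step: exp(-r*dt) = 0.999958
Stock lattice S(k, j) with j the centered position index:
  k=0: S(0,+0) = 27.9000
  k=1: S(1,-1) = 24.1359; S(1,+0) = 27.9000; S(1,+1) = 32.2512
  k=2: S(2,-2) = 20.8796; S(2,-1) = 24.1359; S(2,+0) = 27.9000; S(2,+1) = 32.2512; S(2,+2) = 37.2810
Terminal payoffs V(N, j) = max(S_T - K, 0):
  V(2,-2) = 0.000000; V(2,-1) = 0.000000; V(2,+0) = 0.000000; V(2,+1) = 0.741178; V(2,+2) = 5.770950
Backward induction: V(k, j) = exp(-r*dt) * [p_u * V(k+1, j+1) + p_m * V(k+1, j) + p_d * V(k+1, j-1)]
  V(1,-1) = exp(-r*dt) * [p_u*0.000000 + p_m*0.000000 + p_d*0.000000] = 0.000000
  V(1,+0) = exp(-r*dt) * [p_u*0.741178 + p_m*0.000000 + p_d*0.000000] = 0.114680
  V(1,+1) = exp(-r*dt) * [p_u*5.770950 + p_m*0.741178 + p_d*0.000000] = 1.387018
  V(0,+0) = exp(-r*dt) * [p_u*1.387018 + p_m*0.114680 + p_d*0.000000] = 0.291059

Answer: Price = V(0,0) = 0.2911


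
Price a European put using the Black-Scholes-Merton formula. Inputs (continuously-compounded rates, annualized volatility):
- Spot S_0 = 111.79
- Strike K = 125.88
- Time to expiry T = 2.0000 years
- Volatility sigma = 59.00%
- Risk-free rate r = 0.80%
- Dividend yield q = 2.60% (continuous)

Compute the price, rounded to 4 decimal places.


Answer: Price = 46.6776

Derivation:
d1 = (ln(S/K) + (r - q + 0.5*sigma^2) * T) / (sigma * sqrt(T)) = 0.23177886
d2 = d1 - sigma * sqrt(T) = -0.60260714
exp(-rT) = 0.98412732; exp(-qT) = 0.94932887
P = K * exp(-rT) * N(-d2) - S_0 * exp(-qT) * N(-d1)
N(-d1) = 0.40835489; N(-d2) = 0.72661496
P = 125.8800 * 0.98412732 * 0.72661496 - 111.7900 * 0.94932887 * 0.40835489 = 46.6776


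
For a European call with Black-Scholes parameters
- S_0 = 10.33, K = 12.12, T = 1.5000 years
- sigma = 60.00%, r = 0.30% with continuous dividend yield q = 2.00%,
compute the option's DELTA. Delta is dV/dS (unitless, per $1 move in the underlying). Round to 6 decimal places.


d1 = 0.1152557082; d2 = -0.6195912147
phi(d1) = 0.3963013103; exp(-qT) = 0.9704455335; exp(-rT) = 0.9955101098
N(d1) = 0.5458787780
Delta = exp(-qT) * N(d1) = 0.9704455335 * 0.5458787780 = 0.529746

Answer: Delta = 0.529746


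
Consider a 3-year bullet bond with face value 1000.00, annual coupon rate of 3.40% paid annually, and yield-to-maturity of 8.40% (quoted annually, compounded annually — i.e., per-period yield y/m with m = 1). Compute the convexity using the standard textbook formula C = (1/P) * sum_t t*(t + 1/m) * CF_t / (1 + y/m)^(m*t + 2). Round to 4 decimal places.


Coupon per period c = face * coupon_rate / m = 34.000000
Periods per year m = 1; per-period yield y/m = 0.084000
Number of cashflows N = 3
Cashflows (t years, CF_t, discount factor 1/(1+y/m)^(m*t), PV):
  t = 1.0000: CF_t = 34.000000, DF = 0.922509, PV = 31.365314
  t = 2.0000: CF_t = 34.000000, DF = 0.851023, PV = 28.934791
  t = 3.0000: CF_t = 1034.000000, DF = 0.785077, PV = 811.769429
Price P = sum_t PV_t = 872.069534
Convexity numerator sum_t t*(t + 1/m) * CF_t / (1+y/m)^(m*t + 2):
  t = 1.0000: term = 53.385224
  t = 2.0000: term = 147.745084
  t = 3.0000: term = 8290.016096
Convexity = (1/P) * sum = 8491.146404 / 872.069534 = 9.736777

Answer: Convexity = 9.7368


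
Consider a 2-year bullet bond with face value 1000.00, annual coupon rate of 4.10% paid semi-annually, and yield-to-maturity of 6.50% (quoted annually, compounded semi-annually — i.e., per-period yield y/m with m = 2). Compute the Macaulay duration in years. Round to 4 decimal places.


Coupon per period c = face * coupon_rate / m = 20.500000
Periods per year m = 2; per-period yield y/m = 0.032500
Number of cashflows N = 4
Cashflows (t years, CF_t, discount factor 1/(1+y/m)^(m*t), PV):
  t = 0.5000: CF_t = 20.500000, DF = 0.968523, PV = 19.854722
  t = 1.0000: CF_t = 20.500000, DF = 0.938037, PV = 19.229755
  t = 1.5000: CF_t = 20.500000, DF = 0.908510, PV = 18.624460
  t = 2.0000: CF_t = 1020.500000, DF = 0.879913, PV = 897.951267
Price P = sum_t PV_t = 955.660203
Macaulay numerator sum_t t * PV_t:
  t * PV_t at t = 0.5000: 9.927361
  t * PV_t at t = 1.0000: 19.229755
  t * PV_t at t = 1.5000: 27.936689
  t * PV_t at t = 2.0000: 1795.902535
Macaulay duration D = (sum_t t * PV_t) / P = 1852.996339 / 955.660203 = 1.938970

Answer: Macaulay duration = 1.9390 years


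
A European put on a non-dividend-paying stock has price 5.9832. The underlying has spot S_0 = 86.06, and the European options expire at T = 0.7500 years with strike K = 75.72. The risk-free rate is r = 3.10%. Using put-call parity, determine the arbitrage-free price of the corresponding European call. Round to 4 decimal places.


Answer: Call price = 18.0634

Derivation:
Put-call parity: C - P = S_0 * exp(-qT) - K * exp(-rT).
S_0 * exp(-qT) = 86.0600 * 1.00000000 = 86.06000000
K * exp(-rT) = 75.7200 * 0.97701820 = 73.97981800
C = P + S*exp(-qT) - K*exp(-rT)
C = 5.9832 + 86.06000000 - 73.97981800 = 18.0634


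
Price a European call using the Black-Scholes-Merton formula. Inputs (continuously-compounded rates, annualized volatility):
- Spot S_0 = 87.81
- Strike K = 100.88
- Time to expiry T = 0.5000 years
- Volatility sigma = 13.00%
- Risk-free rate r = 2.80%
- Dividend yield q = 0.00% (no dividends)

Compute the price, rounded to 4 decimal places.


Answer: Price = 0.3457

Derivation:
d1 = (ln(S/K) + (r - q + 0.5*sigma^2) * T) / (sigma * sqrt(T)) = -1.31120771
d2 = d1 - sigma * sqrt(T) = -1.40313159
exp(-rT) = 0.98609754; exp(-qT) = 1.00000000
C = S_0 * exp(-qT) * N(d1) - K * exp(-rT) * N(d2)
N(d1) = 0.09489380; N(d2) = 0.08028880
C = 87.8100 * 1.00000000 * 0.09489380 - 100.8800 * 0.98609754 * 0.08028880 = 0.3457


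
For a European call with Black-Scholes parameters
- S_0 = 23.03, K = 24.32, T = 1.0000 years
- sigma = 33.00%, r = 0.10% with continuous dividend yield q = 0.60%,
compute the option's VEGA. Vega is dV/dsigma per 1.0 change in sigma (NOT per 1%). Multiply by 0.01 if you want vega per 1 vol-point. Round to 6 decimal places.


d1 = -0.0153071008; d2 = -0.3453071008
phi(d1) = 0.3988955456; exp(-qT) = 0.9940179641; exp(-rT) = 0.9990004998
Vega = S * exp(-qT) * phi(d1) * sqrt(T) = 23.0300 * 0.9940179641 * 0.3988955456 * 1.0000000000 = 9.131610

Answer: Vega = 9.131610


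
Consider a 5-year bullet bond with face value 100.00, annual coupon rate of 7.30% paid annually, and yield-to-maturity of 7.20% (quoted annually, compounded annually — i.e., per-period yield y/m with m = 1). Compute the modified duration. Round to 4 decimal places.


Coupon per period c = face * coupon_rate / m = 7.300000
Periods per year m = 1; per-period yield y/m = 0.072000
Number of cashflows N = 5
Cashflows (t years, CF_t, discount factor 1/(1+y/m)^(m*t), PV):
  t = 1.0000: CF_t = 7.300000, DF = 0.932836, PV = 6.809701
  t = 2.0000: CF_t = 7.300000, DF = 0.870183, PV = 6.352333
  t = 3.0000: CF_t = 7.300000, DF = 0.811738, PV = 5.925684
  t = 4.0000: CF_t = 7.300000, DF = 0.757218, PV = 5.527691
  t = 5.0000: CF_t = 107.300000, DF = 0.706360, PV = 75.792424
Price P = sum_t PV_t = 100.407833
First compute Macaulay numerator sum_t t * PV_t:
  t * PV_t at t = 1.0000: 6.809701
  t * PV_t at t = 2.0000: 12.704667
  t * PV_t at t = 3.0000: 17.777053
  t * PV_t at t = 4.0000: 22.110762
  t * PV_t at t = 5.0000: 378.962118
Macaulay duration D = 438.364302 / 100.407833 = 4.365838
Modified duration = D / (1 + y/m) = 4.365838 / (1 + 0.072000) = 4.072610

Answer: Modified duration = 4.0726


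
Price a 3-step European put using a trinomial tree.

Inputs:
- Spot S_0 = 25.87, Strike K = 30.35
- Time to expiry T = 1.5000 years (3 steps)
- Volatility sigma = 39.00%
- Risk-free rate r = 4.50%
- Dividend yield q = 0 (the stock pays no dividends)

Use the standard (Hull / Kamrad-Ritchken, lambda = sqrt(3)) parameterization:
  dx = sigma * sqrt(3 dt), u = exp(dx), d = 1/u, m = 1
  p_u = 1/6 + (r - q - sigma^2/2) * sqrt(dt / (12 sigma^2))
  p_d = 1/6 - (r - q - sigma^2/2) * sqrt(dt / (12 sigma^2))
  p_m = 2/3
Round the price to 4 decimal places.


dt = T/N = 0.500000; dx = sigma*sqrt(3*dt) = 0.477650
u = exp(dx) = 1.612282; d = 1/u = 0.620239
p_u = 0.150415, p_m = 0.666667, p_d = 0.182918
Discount per step: exp(-r*dt) = 0.977751
Stock lattice S(k, j) with j the centered position index:
  k=0: S(0,+0) = 25.8700
  k=1: S(1,-1) = 16.0456; S(1,+0) = 25.8700; S(1,+1) = 41.7097
  k=2: S(2,-2) = 9.9521; S(2,-1) = 16.0456; S(2,+0) = 25.8700; S(2,+1) = 41.7097; S(2,+2) = 67.2478
  k=3: S(3,-3) = 6.1727; S(3,-2) = 9.9521; S(3,-1) = 16.0456; S(3,+0) = 25.8700; S(3,+1) = 41.7097; S(3,+2) = 67.2478; S(3,+3) = 108.4225
Terminal payoffs V(N, j) = max(K - S_T, 0):
  V(3,-3) = 24.177324; V(3,-2) = 20.397906; V(3,-1) = 14.304419; V(3,+0) = 4.480000; V(3,+1) = 0.000000; V(3,+2) = 0.000000; V(3,+3) = 0.000000
Backward induction: V(k, j) = exp(-r*dt) * [p_u * V(k+1, j+1) + p_m * V(k+1, j) + p_d * V(k+1, j-1)]
  V(2,-2) = exp(-r*dt) * [p_u*14.304419 + p_m*20.397906 + p_d*24.177324] = 19.723859
  V(2,-1) = exp(-r*dt) * [p_u*4.480000 + p_m*14.304419 + p_d*20.397906] = 13.631109
  V(2,+0) = exp(-r*dt) * [p_u*0.000000 + p_m*4.480000 + p_d*14.304419] = 5.478539
  V(2,+1) = exp(-r*dt) * [p_u*0.000000 + p_m*0.000000 + p_d*4.480000] = 0.801241
  V(2,+2) = exp(-r*dt) * [p_u*0.000000 + p_m*0.000000 + p_d*0.000000] = 0.000000
  V(1,-1) = exp(-r*dt) * [p_u*5.478539 + p_m*13.631109 + p_d*19.723859] = 13.218525
  V(1,+0) = exp(-r*dt) * [p_u*0.801241 + p_m*5.478539 + p_d*13.631109] = 6.126838
  V(1,+1) = exp(-r*dt) * [p_u*0.000000 + p_m*0.801241 + p_d*5.478539] = 1.502104
  V(0,+0) = exp(-r*dt) * [p_u*1.502104 + p_m*6.126838 + p_d*13.218525] = 6.578707

Answer: Price = V(0,0) = 6.5787


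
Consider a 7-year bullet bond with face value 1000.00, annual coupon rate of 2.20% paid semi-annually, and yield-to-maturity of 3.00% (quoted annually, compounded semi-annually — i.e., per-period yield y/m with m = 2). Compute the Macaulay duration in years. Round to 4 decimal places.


Answer: Macaulay duration = 6.5103 years

Derivation:
Coupon per period c = face * coupon_rate / m = 11.000000
Periods per year m = 2; per-period yield y/m = 0.015000
Number of cashflows N = 14
Cashflows (t years, CF_t, discount factor 1/(1+y/m)^(m*t), PV):
  t = 0.5000: CF_t = 11.000000, DF = 0.985222, PV = 10.837438
  t = 1.0000: CF_t = 11.000000, DF = 0.970662, PV = 10.677279
  t = 1.5000: CF_t = 11.000000, DF = 0.956317, PV = 10.519487
  t = 2.0000: CF_t = 11.000000, DF = 0.942184, PV = 10.364027
  t = 2.5000: CF_t = 11.000000, DF = 0.928260, PV = 10.210864
  t = 3.0000: CF_t = 11.000000, DF = 0.914542, PV = 10.059964
  t = 3.5000: CF_t = 11.000000, DF = 0.901027, PV = 9.911295
  t = 4.0000: CF_t = 11.000000, DF = 0.887711, PV = 9.764822
  t = 4.5000: CF_t = 11.000000, DF = 0.874592, PV = 9.620515
  t = 5.0000: CF_t = 11.000000, DF = 0.861667, PV = 9.478340
  t = 5.5000: CF_t = 11.000000, DF = 0.848933, PV = 9.338266
  t = 6.0000: CF_t = 11.000000, DF = 0.836387, PV = 9.200262
  t = 6.5000: CF_t = 11.000000, DF = 0.824027, PV = 9.064297
  t = 7.0000: CF_t = 1011.000000, DF = 0.811849, PV = 820.779620
Price P = sum_t PV_t = 949.826474
Macaulay numerator sum_t t * PV_t:
  t * PV_t at t = 0.5000: 5.418719
  t * PV_t at t = 1.0000: 10.677279
  t * PV_t at t = 1.5000: 15.779230
  t * PV_t at t = 2.0000: 20.728053
  t * PV_t at t = 2.5000: 25.527159
  t * PV_t at t = 3.0000: 30.179892
  t * PV_t at t = 3.5000: 34.689531
  t * PV_t at t = 4.0000: 39.059289
  t * PV_t at t = 4.5000: 43.292316
  t * PV_t at t = 5.0000: 47.391698
  t * PV_t at t = 5.5000: 51.360461
  t * PV_t at t = 6.0000: 55.201570
  t * PV_t at t = 6.5000: 58.917932
  t * PV_t at t = 7.0000: 5745.457337
Macaulay duration D = (sum_t t * PV_t) / P = 6183.680467 / 949.826474 = 6.510327


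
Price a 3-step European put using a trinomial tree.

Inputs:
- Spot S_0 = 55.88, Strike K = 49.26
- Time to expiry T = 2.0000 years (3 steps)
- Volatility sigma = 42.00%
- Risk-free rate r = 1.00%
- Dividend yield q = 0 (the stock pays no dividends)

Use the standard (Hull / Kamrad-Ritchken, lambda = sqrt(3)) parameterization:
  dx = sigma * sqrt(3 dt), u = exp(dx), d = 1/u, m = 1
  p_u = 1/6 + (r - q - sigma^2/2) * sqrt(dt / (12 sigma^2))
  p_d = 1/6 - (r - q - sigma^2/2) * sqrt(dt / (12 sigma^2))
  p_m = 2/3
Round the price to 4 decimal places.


Answer: Price = V(0,0) = 8.5251

Derivation:
dt = T/N = 0.666667; dx = sigma*sqrt(3*dt) = 0.593970
u = exp(dx) = 1.811164; d = 1/u = 0.552131
p_u = 0.122781, p_m = 0.666667, p_d = 0.210552
Discount per step: exp(-r*dt) = 0.993356
Stock lattice S(k, j) with j the centered position index:
  k=0: S(0,+0) = 55.8800
  k=1: S(1,-1) = 30.8531; S(1,+0) = 55.8800; S(1,+1) = 101.2078
  k=2: S(2,-2) = 17.0350; S(2,-1) = 30.8531; S(2,+0) = 55.8800; S(2,+1) = 101.2078; S(2,+2) = 183.3040
  k=3: S(3,-3) = 9.4055; S(3,-2) = 17.0350; S(3,-1) = 30.8531; S(3,+0) = 55.8800; S(3,+1) = 101.2078; S(3,+2) = 183.3040; S(3,+3) = 331.9936
Terminal payoffs V(N, j) = max(K - S_T, 0):
  V(3,-3) = 39.854473; V(3,-2) = 32.225050; V(3,-1) = 18.406912; V(3,+0) = 0.000000; V(3,+1) = 0.000000; V(3,+2) = 0.000000; V(3,+3) = 0.000000
Backward induction: V(k, j) = exp(-r*dt) * [p_u * V(k+1, j+1) + p_m * V(k+1, j) + p_d * V(k+1, j-1)]
  V(2,-2) = exp(-r*dt) * [p_u*18.406912 + p_m*32.225050 + p_d*39.854473] = 31.921315
  V(2,-1) = exp(-r*dt) * [p_u*0.000000 + p_m*18.406912 + p_d*32.225050] = 18.929710
  V(2,+0) = exp(-r*dt) * [p_u*0.000000 + p_m*0.000000 + p_d*18.406912] = 3.849864
  V(2,+1) = exp(-r*dt) * [p_u*0.000000 + p_m*0.000000 + p_d*0.000000] = 0.000000
  V(2,+2) = exp(-r*dt) * [p_u*0.000000 + p_m*0.000000 + p_d*0.000000] = 0.000000
  V(1,-1) = exp(-r*dt) * [p_u*3.849864 + p_m*18.929710 + p_d*31.921315] = 19.681948
  V(1,+0) = exp(-r*dt) * [p_u*0.000000 + p_m*3.849864 + p_d*18.929710] = 6.508731
  V(1,+1) = exp(-r*dt) * [p_u*0.000000 + p_m*0.000000 + p_d*3.849864] = 0.805211
  V(0,+0) = exp(-r*dt) * [p_u*0.805211 + p_m*6.508731 + p_d*19.681948] = 8.525072


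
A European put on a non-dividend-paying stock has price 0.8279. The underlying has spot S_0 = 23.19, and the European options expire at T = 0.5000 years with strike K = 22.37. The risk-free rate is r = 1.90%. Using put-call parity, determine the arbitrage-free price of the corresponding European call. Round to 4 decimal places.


Answer: Call price = 1.8594

Derivation:
Put-call parity: C - P = S_0 * exp(-qT) - K * exp(-rT).
S_0 * exp(-qT) = 23.1900 * 1.00000000 = 23.19000000
K * exp(-rT) = 22.3700 * 0.99054498 = 22.15849126
C = P + S*exp(-qT) - K*exp(-rT)
C = 0.8279 + 23.19000000 - 22.15849126 = 1.8594


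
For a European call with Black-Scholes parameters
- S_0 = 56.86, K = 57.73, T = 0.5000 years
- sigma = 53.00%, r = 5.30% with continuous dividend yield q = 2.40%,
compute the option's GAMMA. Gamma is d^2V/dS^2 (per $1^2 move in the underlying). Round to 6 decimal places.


d1 = 0.1855558587; d2 = -0.1892107354
phi(d1) = 0.3921330743; exp(-qT) = 0.9880717129; exp(-rT) = 0.9738480438
Gamma = exp(-qT) * phi(d1) / (S * sigma * sqrt(T)) = 0.9880717129 * 0.3921330743 / (56.8600 * 0.5300 * 0.7071067812) = 0.018183

Answer: Gamma = 0.018183


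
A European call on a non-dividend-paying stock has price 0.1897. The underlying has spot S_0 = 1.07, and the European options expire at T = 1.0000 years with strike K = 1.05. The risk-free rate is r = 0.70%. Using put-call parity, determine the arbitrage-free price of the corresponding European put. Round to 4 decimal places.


Put-call parity: C - P = S_0 * exp(-qT) - K * exp(-rT).
S_0 * exp(-qT) = 1.0700 * 1.00000000 = 1.07000000
K * exp(-rT) = 1.0500 * 0.99302444 = 1.04267567
P = C - S*exp(-qT) + K*exp(-rT)
P = 0.1897 - 1.07000000 + 1.04267567 = 0.1624

Answer: Put price = 0.1624


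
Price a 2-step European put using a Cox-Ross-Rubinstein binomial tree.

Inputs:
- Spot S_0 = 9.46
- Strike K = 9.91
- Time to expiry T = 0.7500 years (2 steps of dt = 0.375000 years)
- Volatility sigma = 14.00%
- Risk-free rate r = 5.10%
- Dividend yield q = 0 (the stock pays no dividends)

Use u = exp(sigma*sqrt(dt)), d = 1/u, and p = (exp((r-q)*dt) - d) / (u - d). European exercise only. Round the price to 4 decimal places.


dt = T/N = 0.375000
u = exp(sigma*sqrt(dt)) = 1.089514; d = 1/u = 0.917840
p = (exp((r-q)*dt) - d) / (u - d) = 0.591055
Discount per step: exp(-r*dt) = 0.981057
Stock lattice S(k, i) with i counting down-moves:
  k=0: S(0,0) = 9.4600
  k=1: S(1,0) = 10.3068; S(1,1) = 8.6828
  k=2: S(2,0) = 11.2294; S(2,1) = 9.4600; S(2,2) = 7.9694
Terminal payoffs V(N, i) = max(K - S_T, 0):
  V(2,0) = 0.000000; V(2,1) = 0.450000; V(2,2) = 1.940609
Backward induction: V(k, i) = exp(-r*dt) * [p * V(k+1, i) + (1-p) * V(k+1, i+1)].
  V(1,0) = exp(-r*dt) * [p*0.000000 + (1-p)*0.450000] = 0.180539
  V(1,1) = exp(-r*dt) * [p*0.450000 + (1-p)*1.940609] = 1.039505
  V(0,0) = exp(-r*dt) * [p*0.180539 + (1-p)*1.039505] = 0.521735

Answer: Price = V(0,0) = 0.5217


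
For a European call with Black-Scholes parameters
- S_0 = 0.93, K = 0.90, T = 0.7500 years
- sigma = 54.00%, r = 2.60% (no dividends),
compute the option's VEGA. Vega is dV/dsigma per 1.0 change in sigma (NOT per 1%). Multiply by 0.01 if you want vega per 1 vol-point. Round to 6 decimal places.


Answer: Vega = 0.302679

Derivation:
d1 = 0.3456399823; d2 = -0.1220137358
phi(d1) = 0.3758098311; exp(-qT) = 1.0000000000; exp(-rT) = 0.9806888952
Vega = S * exp(-qT) * phi(d1) * sqrt(T) = 0.9300 * 1.0000000000 * 0.3758098311 * 0.8660254038 = 0.302679


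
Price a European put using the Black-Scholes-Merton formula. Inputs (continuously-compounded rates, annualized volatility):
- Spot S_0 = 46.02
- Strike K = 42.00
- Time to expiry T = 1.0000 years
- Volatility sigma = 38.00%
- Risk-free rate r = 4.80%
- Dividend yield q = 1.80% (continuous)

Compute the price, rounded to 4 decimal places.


d1 = (ln(S/K) + (r - q + 0.5*sigma^2) * T) / (sigma * sqrt(T)) = 0.50949070
d2 = d1 - sigma * sqrt(T) = 0.12949070
exp(-rT) = 0.95313379; exp(-qT) = 0.98216103
P = K * exp(-rT) * N(-d2) - S_0 * exp(-qT) * N(-d1)
N(-d1) = 0.30520416; N(-d2) = 0.44848469
P = 42.0000 * 0.95313379 * 0.44848469 - 46.0200 * 0.98216103 * 0.30520416 = 4.1586

Answer: Price = 4.1586


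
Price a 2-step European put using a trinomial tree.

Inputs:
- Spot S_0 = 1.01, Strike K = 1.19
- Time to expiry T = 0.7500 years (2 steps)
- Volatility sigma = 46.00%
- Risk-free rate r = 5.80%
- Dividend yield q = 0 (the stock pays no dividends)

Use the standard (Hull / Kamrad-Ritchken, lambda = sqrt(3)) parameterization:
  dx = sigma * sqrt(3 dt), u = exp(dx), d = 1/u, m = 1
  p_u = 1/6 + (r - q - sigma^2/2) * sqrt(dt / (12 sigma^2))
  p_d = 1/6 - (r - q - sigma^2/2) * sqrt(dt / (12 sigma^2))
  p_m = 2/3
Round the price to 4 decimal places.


dt = T/N = 0.375000; dx = sigma*sqrt(3*dt) = 0.487904
u = exp(dx) = 1.628898; d = 1/u = 0.613912
p_u = 0.148297, p_m = 0.666667, p_d = 0.185036
Discount per step: exp(-r*dt) = 0.978485
Stock lattice S(k, j) with j the centered position index:
  k=0: S(0,+0) = 1.0100
  k=1: S(1,-1) = 0.6201; S(1,+0) = 1.0100; S(1,+1) = 1.6452
  k=2: S(2,-2) = 0.3807; S(2,-1) = 0.6201; S(2,+0) = 1.0100; S(2,+1) = 1.6452; S(2,+2) = 2.6798
Terminal payoffs V(N, j) = max(K - S_T, 0):
  V(2,-2) = 0.809343; V(2,-1) = 0.569949; V(2,+0) = 0.180000; V(2,+1) = 0.000000; V(2,+2) = 0.000000
Backward induction: V(k, j) = exp(-r*dt) * [p_u * V(k+1, j+1) + p_m * V(k+1, j) + p_d * V(k+1, j-1)]
  V(1,-1) = exp(-r*dt) * [p_u*0.180000 + p_m*0.569949 + p_d*0.809343] = 0.544446
  V(1,+0) = exp(-r*dt) * [p_u*0.000000 + p_m*0.180000 + p_d*0.569949] = 0.220610
  V(1,+1) = exp(-r*dt) * [p_u*0.000000 + p_m*0.000000 + p_d*0.180000] = 0.032590
  V(0,+0) = exp(-r*dt) * [p_u*0.032590 + p_m*0.220610 + p_d*0.544446] = 0.247213

Answer: Price = V(0,0) = 0.2472


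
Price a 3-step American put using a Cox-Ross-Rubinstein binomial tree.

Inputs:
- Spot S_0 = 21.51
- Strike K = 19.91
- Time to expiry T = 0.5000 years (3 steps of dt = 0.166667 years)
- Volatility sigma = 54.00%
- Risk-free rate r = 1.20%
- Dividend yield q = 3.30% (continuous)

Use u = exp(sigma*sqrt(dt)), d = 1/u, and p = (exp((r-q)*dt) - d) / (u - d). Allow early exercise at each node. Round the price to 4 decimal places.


dt = T/N = 0.166667
u = exp(sigma*sqrt(dt)) = 1.246643; d = 1/u = 0.802154
p = (exp((r-q)*dt) - d) / (u - d) = 0.437248
Discount per step: exp(-r*dt) = 0.998002
Stock lattice S(k, i) with i counting down-moves:
  k=0: S(0,0) = 21.5100
  k=1: S(1,0) = 26.8153; S(1,1) = 17.2543
  k=2: S(2,0) = 33.4291; S(2,1) = 21.5100; S(2,2) = 13.8406
  k=3: S(3,0) = 41.6741; S(3,1) = 26.8153; S(3,2) = 17.2543; S(3,3) = 11.1023
Terminal payoffs V(N, i) = max(K - S_T, 0):
  V(3,0) = 0.000000; V(3,1) = 0.000000; V(3,2) = 2.655657; V(3,3) = 8.807662
Backward induction: V(k, i) = exp(-r*dt) * [p * V(k+1, i) + (1-p) * V(k+1, i+1)]; then take max(V_cont, immediate exercise) for American.
  V(2,0) = exp(-r*dt) * [p*0.000000 + (1-p)*0.000000] = 0.000000; exercise = 0.000000; V(2,0) = max -> 0.000000
  V(2,1) = exp(-r*dt) * [p*0.000000 + (1-p)*2.655657] = 1.491490; exercise = 0.000000; V(2,1) = max -> 1.491490
  V(2,2) = exp(-r*dt) * [p*2.655657 + (1-p)*8.807662] = 6.105486; exercise = 6.069352; V(2,2) = max -> 6.105486
  V(1,0) = exp(-r*dt) * [p*0.000000 + (1-p)*1.491490] = 0.837662; exercise = 0.000000; V(1,0) = max -> 0.837662
  V(1,1) = exp(-r*dt) * [p*1.491490 + (1-p)*6.105486] = 4.079857; exercise = 2.655657; V(1,1) = max -> 4.079857
  V(0,0) = exp(-r*dt) * [p*0.837662 + (1-p)*4.079857] = 2.656894; exercise = 0.000000; V(0,0) = max -> 2.656894

Answer: Price = V(0,0) = 2.6569


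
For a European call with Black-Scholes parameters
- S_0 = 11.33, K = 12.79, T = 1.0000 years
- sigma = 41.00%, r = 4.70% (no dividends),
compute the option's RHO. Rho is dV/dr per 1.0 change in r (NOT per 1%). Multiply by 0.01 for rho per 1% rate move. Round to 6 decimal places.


Answer: Rho = 4.267906

Derivation:
d1 = 0.0240011206; d2 = -0.3859988794
phi(d1) = 0.3988273908; exp(-qT) = 1.0000000000; exp(-rT) = 0.9540873976
N(d2) = 0.3497487494
Rho = K*T*exp(-rT)*N(d2) = 12.7900 * 1.0000 * 0.9540873976 * 0.3497487494 = 4.267906


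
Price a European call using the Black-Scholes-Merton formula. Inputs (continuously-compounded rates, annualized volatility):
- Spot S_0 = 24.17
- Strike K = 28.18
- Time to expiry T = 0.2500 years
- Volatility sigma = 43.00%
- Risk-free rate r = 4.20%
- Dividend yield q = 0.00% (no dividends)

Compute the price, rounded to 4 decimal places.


Answer: Price = 0.8430

Derivation:
d1 = (ln(S/K) + (r - q + 0.5*sigma^2) * T) / (sigma * sqrt(T)) = -0.55761773
d2 = d1 - sigma * sqrt(T) = -0.77261773
exp(-rT) = 0.98955493; exp(-qT) = 1.00000000
C = S_0 * exp(-qT) * N(d1) - K * exp(-rT) * N(d2)
N(d1) = 0.28855272; N(d2) = 0.21987432
C = 24.1700 * 1.00000000 * 0.28855272 - 28.1800 * 0.98955493 * 0.21987432 = 0.8430


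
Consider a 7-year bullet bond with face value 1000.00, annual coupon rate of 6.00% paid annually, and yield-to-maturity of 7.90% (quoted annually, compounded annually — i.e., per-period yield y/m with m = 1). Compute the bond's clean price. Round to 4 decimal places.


Coupon per period c = face * coupon_rate / m = 60.000000
Periods per year m = 1; per-period yield y/m = 0.079000
Number of cashflows N = 7
Cashflows (t years, CF_t, discount factor 1/(1+y/m)^(m*t), PV):
  t = 1.0000: CF_t = 60.000000, DF = 0.926784, PV = 55.607044
  t = 2.0000: CF_t = 60.000000, DF = 0.858929, PV = 51.535722
  t = 3.0000: CF_t = 60.000000, DF = 0.796041, PV = 47.762485
  t = 4.0000: CF_t = 60.000000, DF = 0.737758, PV = 44.265510
  t = 5.0000: CF_t = 60.000000, DF = 0.683743, PV = 41.024569
  t = 6.0000: CF_t = 60.000000, DF = 0.633682, PV = 38.020917
  t = 7.0000: CF_t = 1060.000000, DF = 0.587286, PV = 622.523503
Price P = sum_t PV_t = 900.739749

Answer: Price = 900.7397


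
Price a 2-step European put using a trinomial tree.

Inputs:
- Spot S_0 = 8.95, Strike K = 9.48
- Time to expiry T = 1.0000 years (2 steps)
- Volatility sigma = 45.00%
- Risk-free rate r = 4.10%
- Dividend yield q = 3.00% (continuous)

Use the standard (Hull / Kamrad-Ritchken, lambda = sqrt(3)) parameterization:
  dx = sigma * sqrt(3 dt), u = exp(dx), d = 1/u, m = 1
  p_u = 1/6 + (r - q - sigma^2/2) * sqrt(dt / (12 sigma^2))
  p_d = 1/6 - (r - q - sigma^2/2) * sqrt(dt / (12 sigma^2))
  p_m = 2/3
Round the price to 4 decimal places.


Answer: Price = V(0,0) = 1.6702

Derivation:
dt = T/N = 0.500000; dx = sigma*sqrt(3*dt) = 0.551135
u = exp(dx) = 1.735222; d = 1/u = 0.576295
p_u = 0.125728, p_m = 0.666667, p_d = 0.207605
Discount per step: exp(-r*dt) = 0.979709
Stock lattice S(k, j) with j the centered position index:
  k=0: S(0,+0) = 8.9500
  k=1: S(1,-1) = 5.1578; S(1,+0) = 8.9500; S(1,+1) = 15.5302
  k=2: S(2,-2) = 2.9724; S(2,-1) = 5.1578; S(2,+0) = 8.9500; S(2,+1) = 15.5302; S(2,+2) = 26.9484
Terminal payoffs V(N, j) = max(K - S_T, 0):
  V(2,-2) = 6.507560; V(2,-1) = 4.322158; V(2,+0) = 0.530000; V(2,+1) = 0.000000; V(2,+2) = 0.000000
Backward induction: V(k, j) = exp(-r*dt) * [p_u * V(k+1, j+1) + p_m * V(k+1, j) + p_d * V(k+1, j-1)]
  V(1,-1) = exp(-r*dt) * [p_u*0.530000 + p_m*4.322158 + p_d*6.507560] = 4.211842
  V(1,+0) = exp(-r*dt) * [p_u*0.000000 + p_m*0.530000 + p_d*4.322158] = 1.225257
  V(1,+1) = exp(-r*dt) * [p_u*0.000000 + p_m*0.000000 + p_d*0.530000] = 0.107798
  V(0,+0) = exp(-r*dt) * [p_u*0.107798 + p_m*1.225257 + p_d*4.211842] = 1.670198


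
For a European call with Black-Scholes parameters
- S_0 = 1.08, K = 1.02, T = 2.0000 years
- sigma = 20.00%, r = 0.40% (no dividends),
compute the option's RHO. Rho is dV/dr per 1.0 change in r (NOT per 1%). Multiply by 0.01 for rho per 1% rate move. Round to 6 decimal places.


Answer: Rho = 1.083591

Derivation:
d1 = 0.3717911376; d2 = 0.0889484252
phi(d1) = 0.3723009084; exp(-qT) = 1.0000000000; exp(-rT) = 0.9920319148
N(d2) = 0.5354385508
Rho = K*T*exp(-rT)*N(d2) = 1.0200 * 2.0000 * 0.9920319148 * 0.5354385508 = 1.083591


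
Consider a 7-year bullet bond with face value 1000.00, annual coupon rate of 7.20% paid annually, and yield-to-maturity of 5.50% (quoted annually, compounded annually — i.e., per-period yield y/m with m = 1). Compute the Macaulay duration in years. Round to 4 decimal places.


Coupon per period c = face * coupon_rate / m = 72.000000
Periods per year m = 1; per-period yield y/m = 0.055000
Number of cashflows N = 7
Cashflows (t years, CF_t, discount factor 1/(1+y/m)^(m*t), PV):
  t = 1.0000: CF_t = 72.000000, DF = 0.947867, PV = 68.246445
  t = 2.0000: CF_t = 72.000000, DF = 0.898452, PV = 64.688574
  t = 3.0000: CF_t = 72.000000, DF = 0.851614, PV = 61.316184
  t = 4.0000: CF_t = 72.000000, DF = 0.807217, PV = 58.119606
  t = 5.0000: CF_t = 72.000000, DF = 0.765134, PV = 55.089673
  t = 6.0000: CF_t = 72.000000, DF = 0.725246, PV = 52.217700
  t = 7.0000: CF_t = 1072.000000, DF = 0.687437, PV = 736.932259
Price P = sum_t PV_t = 1096.610441
Macaulay numerator sum_t t * PV_t:
  t * PV_t at t = 1.0000: 68.246445
  t * PV_t at t = 2.0000: 129.377148
  t * PV_t at t = 3.0000: 183.948551
  t * PV_t at t = 4.0000: 232.478422
  t * PV_t at t = 5.0000: 275.448367
  t * PV_t at t = 6.0000: 313.306200
  t * PV_t at t = 7.0000: 5158.525811
Macaulay duration D = (sum_t t * PV_t) / P = 6361.330946 / 1096.610441 = 5.800903

Answer: Macaulay duration = 5.8009 years


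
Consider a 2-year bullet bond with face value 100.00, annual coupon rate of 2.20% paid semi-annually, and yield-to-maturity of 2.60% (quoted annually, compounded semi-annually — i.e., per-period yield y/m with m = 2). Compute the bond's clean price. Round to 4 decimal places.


Coupon per period c = face * coupon_rate / m = 1.100000
Periods per year m = 2; per-period yield y/m = 0.013000
Number of cashflows N = 4
Cashflows (t years, CF_t, discount factor 1/(1+y/m)^(m*t), PV):
  t = 0.5000: CF_t = 1.100000, DF = 0.987167, PV = 1.085884
  t = 1.0000: CF_t = 1.100000, DF = 0.974498, PV = 1.071948
  t = 1.5000: CF_t = 1.100000, DF = 0.961992, PV = 1.058192
  t = 2.0000: CF_t = 101.100000, DF = 0.949647, PV = 96.009316
Price P = sum_t PV_t = 99.225339

Answer: Price = 99.2253


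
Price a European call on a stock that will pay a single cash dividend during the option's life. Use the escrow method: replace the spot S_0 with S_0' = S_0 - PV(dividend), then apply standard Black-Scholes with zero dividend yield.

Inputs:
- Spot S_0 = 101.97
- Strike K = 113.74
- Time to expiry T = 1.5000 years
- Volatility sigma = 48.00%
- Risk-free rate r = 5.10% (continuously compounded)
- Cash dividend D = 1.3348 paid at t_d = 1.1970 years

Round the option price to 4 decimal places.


PV(D) = D * exp(-r * t_d) = 1.3348 * 0.94077902 = 1.25575184
S_0' = S_0 - PV(D) = 101.9700 - 1.25575184 = 100.71424816
d1 = (ln(S_0'/K) + (r + sigma^2/2)*T) / (sigma*sqrt(T)) = 0.21717472
d2 = d1 - sigma*sqrt(T) = -0.37070282
exp(-rT) = 0.92635291
N(d1) = 0.58596391; N(d2) = 0.35542945
C = S_0' * N(d1) - K * exp(-rT) * N(d2) = 100.71424816 * 0.58596391 - 113.7400 * 0.92635291 * 0.35542945 = 21.5657

Answer: Price = 21.5657


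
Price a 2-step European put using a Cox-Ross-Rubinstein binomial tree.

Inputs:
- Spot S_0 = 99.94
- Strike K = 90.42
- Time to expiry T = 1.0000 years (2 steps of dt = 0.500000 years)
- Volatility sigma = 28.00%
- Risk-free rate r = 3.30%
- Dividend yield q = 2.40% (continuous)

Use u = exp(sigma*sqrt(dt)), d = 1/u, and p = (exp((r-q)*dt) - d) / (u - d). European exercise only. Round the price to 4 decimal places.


dt = T/N = 0.500000
u = exp(sigma*sqrt(dt)) = 1.218950; d = 1/u = 0.820378
p = (exp((r-q)*dt) - d) / (u - d) = 0.461979
Discount per step: exp(-r*dt) = 0.983635
Stock lattice S(k, i) with i counting down-moves:
  k=0: S(0,0) = 99.9400
  k=1: S(1,0) = 121.8219; S(1,1) = 81.9886
  k=2: S(2,0) = 148.4948; S(2,1) = 99.9400; S(2,2) = 67.2616
Terminal payoffs V(N, i) = max(K - S_T, 0):
  V(2,0) = 0.000000; V(2,1) = 0.000000; V(2,2) = 23.158352
Backward induction: V(k, i) = exp(-r*dt) * [p * V(k+1, i) + (1-p) * V(k+1, i+1)].
  V(1,0) = exp(-r*dt) * [p*0.000000 + (1-p)*0.000000] = 0.000000
  V(1,1) = exp(-r*dt) * [p*0.000000 + (1-p)*23.158352] = 12.255774
  V(0,0) = exp(-r*dt) * [p*0.000000 + (1-p)*12.255774] = 6.485954

Answer: Price = V(0,0) = 6.4860


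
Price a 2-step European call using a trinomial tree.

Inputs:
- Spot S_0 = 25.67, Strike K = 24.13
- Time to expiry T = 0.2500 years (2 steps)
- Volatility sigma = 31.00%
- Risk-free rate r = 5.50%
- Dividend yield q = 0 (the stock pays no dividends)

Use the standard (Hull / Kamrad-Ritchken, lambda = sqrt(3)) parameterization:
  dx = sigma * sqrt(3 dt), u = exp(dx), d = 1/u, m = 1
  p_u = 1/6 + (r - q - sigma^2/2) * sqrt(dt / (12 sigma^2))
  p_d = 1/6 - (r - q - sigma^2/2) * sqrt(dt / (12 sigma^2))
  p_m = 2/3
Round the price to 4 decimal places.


dt = T/N = 0.125000; dx = sigma*sqrt(3*dt) = 0.189835
u = exp(dx) = 1.209051; d = 1/u = 0.827095
p_u = 0.168955, p_m = 0.666667, p_d = 0.164379
Discount per step: exp(-r*dt) = 0.993149
Stock lattice S(k, j) with j the centered position index:
  k=0: S(0,+0) = 25.6700
  k=1: S(1,-1) = 21.2315; S(1,+0) = 25.6700; S(1,+1) = 31.0363
  k=2: S(2,-2) = 17.5605; S(2,-1) = 21.2315; S(2,+0) = 25.6700; S(2,+1) = 31.0363; S(2,+2) = 37.5245
Terminal payoffs V(N, j) = max(S_T - K, 0):
  V(2,-2) = 0.000000; V(2,-1) = 0.000000; V(2,+0) = 1.540000; V(2,+1) = 6.906330; V(2,+2) = 13.394494
Backward induction: V(k, j) = exp(-r*dt) * [p_u * V(k+1, j+1) + p_m * V(k+1, j) + p_d * V(k+1, j-1)]
  V(1,-1) = exp(-r*dt) * [p_u*1.540000 + p_m*0.000000 + p_d*0.000000] = 0.258408
  V(1,+0) = exp(-r*dt) * [p_u*6.906330 + p_m*1.540000 + p_d*0.000000] = 2.178496
  V(1,+1) = exp(-r*dt) * [p_u*13.394494 + p_m*6.906330 + p_d*1.540000] = 7.071642
  V(0,+0) = exp(-r*dt) * [p_u*7.071642 + p_m*2.178496 + p_d*0.258408] = 2.671168

Answer: Price = V(0,0) = 2.6712


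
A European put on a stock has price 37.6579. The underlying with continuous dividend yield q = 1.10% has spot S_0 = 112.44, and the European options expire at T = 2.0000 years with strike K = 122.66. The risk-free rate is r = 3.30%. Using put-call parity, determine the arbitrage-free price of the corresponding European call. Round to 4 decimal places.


Put-call parity: C - P = S_0 * exp(-qT) - K * exp(-rT).
S_0 * exp(-qT) = 112.4400 * 0.97824024 = 109.99333203
K * exp(-rT) = 122.6600 * 0.93613086 = 114.82581181
C = P + S*exp(-qT) - K*exp(-rT)
C = 37.6579 + 109.99333203 - 114.82581181 = 32.8254

Answer: Call price = 32.8254
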